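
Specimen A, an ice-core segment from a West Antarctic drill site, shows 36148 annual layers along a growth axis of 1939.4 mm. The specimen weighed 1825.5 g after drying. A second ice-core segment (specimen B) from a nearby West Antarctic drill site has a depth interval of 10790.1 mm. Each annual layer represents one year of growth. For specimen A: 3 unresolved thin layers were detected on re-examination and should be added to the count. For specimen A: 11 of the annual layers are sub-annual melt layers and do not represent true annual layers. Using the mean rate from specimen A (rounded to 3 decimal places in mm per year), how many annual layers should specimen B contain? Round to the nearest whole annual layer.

Specimen A: adjusted count: 36148 − 11 + 3 = 36140 annual layers.
A: Mean rate = 1939.4 mm / 36140 years ≈ 0.054 mm/year.
Specimen B: 10790.1 mm / 0.054 mm per year = 199816.67 years ≈ 199817 annual layers.

199817 annual layers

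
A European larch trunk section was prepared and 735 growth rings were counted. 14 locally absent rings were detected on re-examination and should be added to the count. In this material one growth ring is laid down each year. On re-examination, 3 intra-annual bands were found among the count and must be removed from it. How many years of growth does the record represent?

Adjusted count: 735 − 3 + 14 = 746 growth rings.
With a one-to-one growth ring periodicity this is 746 years.

746 years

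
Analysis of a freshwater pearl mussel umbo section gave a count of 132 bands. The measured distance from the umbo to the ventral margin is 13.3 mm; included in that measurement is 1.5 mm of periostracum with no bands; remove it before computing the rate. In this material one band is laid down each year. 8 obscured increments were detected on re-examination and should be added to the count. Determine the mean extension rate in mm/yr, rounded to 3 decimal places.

0.084 mm/yr

Correcting the raw count gives 132 + 8 = 140 true bands.
Net length = 13.3 − 1.5 = 11.8 mm.
Mean rate = 11.8 mm / 140 years ≈ 0.084 mm/yr.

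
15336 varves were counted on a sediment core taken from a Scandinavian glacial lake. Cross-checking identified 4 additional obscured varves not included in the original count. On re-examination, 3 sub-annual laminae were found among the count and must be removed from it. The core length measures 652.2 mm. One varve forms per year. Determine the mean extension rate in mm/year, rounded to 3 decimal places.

0.043 mm/year

True varve count = 15336 − 3 + 4 = 15337.
652.2 mm over 15337 years gives 652.2 / 15337 ≈ 0.043 mm/year.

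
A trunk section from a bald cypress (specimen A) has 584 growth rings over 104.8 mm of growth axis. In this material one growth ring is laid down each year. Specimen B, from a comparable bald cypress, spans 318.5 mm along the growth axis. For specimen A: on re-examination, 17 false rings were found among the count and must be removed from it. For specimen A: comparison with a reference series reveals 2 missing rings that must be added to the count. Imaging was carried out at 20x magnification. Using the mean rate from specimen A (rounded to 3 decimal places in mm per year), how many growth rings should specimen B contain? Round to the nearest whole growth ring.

1731 growth rings

Specimen A: correcting the raw count gives 584 − 17 + 2 = 569 true growth rings.
A: 104.8 mm over 569 years gives 104.8 / 569 ≈ 0.184 mm/yr.
B spans 318.5 / 0.184 = 1730.98 years ≈ 1731 growth rings.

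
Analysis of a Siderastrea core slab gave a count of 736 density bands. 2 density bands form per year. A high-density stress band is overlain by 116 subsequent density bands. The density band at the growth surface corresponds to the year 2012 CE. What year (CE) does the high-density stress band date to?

There are 116 density bands younger than the high-density stress band.
With 2 density bands per year, 116 / 2 = 58 years.
Counting back 58 years from 2012 CE places the high-density stress band in 2012 − 58 = 1954 CE.

1954 CE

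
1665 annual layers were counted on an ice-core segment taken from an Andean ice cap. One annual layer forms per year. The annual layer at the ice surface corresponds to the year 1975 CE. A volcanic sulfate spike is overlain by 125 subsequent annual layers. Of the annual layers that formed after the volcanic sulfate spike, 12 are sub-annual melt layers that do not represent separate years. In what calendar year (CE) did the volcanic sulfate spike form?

1862 CE

125 annual layers formed after the volcanic sulfate spike.
Excluding 12 false annual layers: 125 − 12 = 113.
Counting back 113 years from 1975 CE places the volcanic sulfate spike in 1975 − 113 = 1862 CE.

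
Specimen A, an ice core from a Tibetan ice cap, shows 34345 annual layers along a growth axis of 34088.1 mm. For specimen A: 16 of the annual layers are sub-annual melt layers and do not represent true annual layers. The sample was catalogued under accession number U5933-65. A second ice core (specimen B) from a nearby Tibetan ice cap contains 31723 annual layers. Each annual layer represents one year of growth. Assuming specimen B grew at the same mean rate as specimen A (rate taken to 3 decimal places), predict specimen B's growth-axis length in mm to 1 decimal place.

31500.9 mm

Specimen A: after corrections the count is 34345 − 16 = 34329 annual layers.
A: Mean rate = 34088.1 mm / 34329 years ≈ 0.993 mm per year.
B's length ≈ 0.993 × 31723 = 31500.9 mm.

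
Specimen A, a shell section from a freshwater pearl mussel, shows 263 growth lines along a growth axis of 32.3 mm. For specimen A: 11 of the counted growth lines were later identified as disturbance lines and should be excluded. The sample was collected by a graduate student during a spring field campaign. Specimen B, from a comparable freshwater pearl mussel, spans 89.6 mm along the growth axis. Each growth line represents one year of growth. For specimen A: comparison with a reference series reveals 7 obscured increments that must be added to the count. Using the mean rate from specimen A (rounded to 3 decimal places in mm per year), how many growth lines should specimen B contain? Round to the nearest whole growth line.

Specimen A: after corrections the count is 263 − 11 + 7 = 259 growth lines.
A: Mean rate = 32.3 mm / 259 years ≈ 0.125 mm per year.
Specimen B: 89.6 mm / 0.125 mm per year = 716.80 years ≈ 717 growth lines.

717 growth lines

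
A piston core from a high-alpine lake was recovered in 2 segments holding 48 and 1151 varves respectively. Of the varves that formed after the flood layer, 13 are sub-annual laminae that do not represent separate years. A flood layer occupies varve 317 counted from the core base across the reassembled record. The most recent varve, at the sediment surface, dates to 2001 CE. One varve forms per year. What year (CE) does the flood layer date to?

Total varves = 48 + 1151 = 1199.
Between varve 317 and the sediment surface there are 1199 − 317 = 882 varves.
Excluding 13 false varves: 882 − 13 = 869.
The varve at the sediment surface is 2001 CE, so the flood layer dates to 2001 − 869 = 1132 CE.

1132 CE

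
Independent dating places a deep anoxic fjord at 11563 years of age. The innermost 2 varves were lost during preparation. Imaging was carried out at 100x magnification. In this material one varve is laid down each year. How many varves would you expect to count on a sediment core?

11561 varves

Expected varves over 11563 years: 11563.
Less the 2 uncaptured varves: 11563 − 2 = 11561.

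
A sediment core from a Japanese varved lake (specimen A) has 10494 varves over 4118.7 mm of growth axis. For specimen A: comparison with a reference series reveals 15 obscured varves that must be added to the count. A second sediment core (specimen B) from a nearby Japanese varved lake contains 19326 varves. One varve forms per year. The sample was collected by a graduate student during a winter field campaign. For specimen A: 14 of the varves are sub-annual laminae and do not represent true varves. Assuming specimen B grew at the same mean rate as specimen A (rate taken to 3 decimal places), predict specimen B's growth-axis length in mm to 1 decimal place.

Specimen A: true varve count = 10494 − 14 + 15 = 10495.
A: Mean rate = 4118.7 mm / 10495 years ≈ 0.392 mm per year.
Length of B = 0.392 × 19326 = 7575.8 mm.

7575.8 mm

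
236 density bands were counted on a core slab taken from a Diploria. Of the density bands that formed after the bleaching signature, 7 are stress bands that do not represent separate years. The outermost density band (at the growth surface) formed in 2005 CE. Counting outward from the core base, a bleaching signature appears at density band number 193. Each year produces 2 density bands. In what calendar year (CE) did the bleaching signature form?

1987 CE

Between density band 193 and the growth surface there are 236 − 193 = 43 density bands.
Removing the 7 false density bands leaves 43 − 7 = 36 true density bands beyond the bleaching signature.
With 2 density bands per year, 36 / 2 = 18 years.
The density band at the growth surface is 2005 CE, so the bleaching signature dates to 2005 − 18 = 1987 CE.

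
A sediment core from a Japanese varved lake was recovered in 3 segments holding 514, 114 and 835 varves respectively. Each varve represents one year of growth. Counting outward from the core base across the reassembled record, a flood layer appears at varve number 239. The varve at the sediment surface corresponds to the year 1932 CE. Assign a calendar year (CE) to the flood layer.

Total varves = 514 + 114 + 835 = 1463.
The flood layer sits at varve 239 from the core base, so 1463 − 239 = 1224 varves formed after it.
Counting back 1224 years from 1932 CE places the flood layer in 1932 − 1224 = 708 CE.

708 CE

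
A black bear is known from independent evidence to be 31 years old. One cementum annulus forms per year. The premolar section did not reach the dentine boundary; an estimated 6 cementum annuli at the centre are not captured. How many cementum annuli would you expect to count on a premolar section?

Expected cementum annuli over 31 years: 31.
31 − 6 missed = 25 cementum annuli expected in the prepared section.

25 cementum annuli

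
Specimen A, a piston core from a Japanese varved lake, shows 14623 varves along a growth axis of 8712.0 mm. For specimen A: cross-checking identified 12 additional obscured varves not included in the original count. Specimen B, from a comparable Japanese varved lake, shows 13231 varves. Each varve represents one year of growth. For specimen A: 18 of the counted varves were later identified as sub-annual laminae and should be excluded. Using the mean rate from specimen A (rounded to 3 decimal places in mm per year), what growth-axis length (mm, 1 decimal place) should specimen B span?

Specimen A: true varve count = 14623 − 18 + 12 = 14617.
A: Mean rate = 8712.0 mm / 14617 years ≈ 0.596 mm/yr.
Length of B = 0.596 × 13231 = 7885.7 mm.

7885.7 mm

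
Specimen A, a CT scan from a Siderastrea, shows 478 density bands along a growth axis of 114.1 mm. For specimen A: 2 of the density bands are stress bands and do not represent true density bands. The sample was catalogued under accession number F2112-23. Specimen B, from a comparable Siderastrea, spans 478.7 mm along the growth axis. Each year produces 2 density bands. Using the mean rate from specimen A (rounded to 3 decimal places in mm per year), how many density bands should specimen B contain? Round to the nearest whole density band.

Specimen A: true density band count = 478 − 2 = 476.
Specimen A: 476 density bands at 2 per year is 476 / 2 = 238 years.
A: Mean rate = 114.1 mm / 238 years ≈ 0.479 mm/year.
B spans 478.7 / 0.479 = 999.37 years; at 2 density bands per year that is 999.37 × 2 ≈ 1999 density bands.

1999 density bands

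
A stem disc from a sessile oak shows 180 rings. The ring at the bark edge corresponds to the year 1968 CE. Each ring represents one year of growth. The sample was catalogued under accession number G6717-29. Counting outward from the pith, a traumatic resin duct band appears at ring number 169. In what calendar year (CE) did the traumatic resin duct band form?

1957 CE

The traumatic resin duct band sits at ring 169 from the pith, so 180 − 169 = 11 rings formed after it.
The ring at the bark edge is 1968 CE, so the traumatic resin duct band dates to 1968 − 11 = 1957 CE.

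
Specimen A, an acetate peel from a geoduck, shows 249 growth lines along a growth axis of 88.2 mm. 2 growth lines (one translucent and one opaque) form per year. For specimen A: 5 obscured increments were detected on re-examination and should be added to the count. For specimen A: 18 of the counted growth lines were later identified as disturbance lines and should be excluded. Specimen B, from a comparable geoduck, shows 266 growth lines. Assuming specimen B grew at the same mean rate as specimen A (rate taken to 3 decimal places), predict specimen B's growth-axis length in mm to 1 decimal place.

99.4 mm

Specimen A: correcting the raw count gives 249 − 18 + 5 = 236 true growth lines.
Specimen A: 236 growth lines at 2 per year is 236 / 2 = 118 years.
A: 88.2 mm over 118 years gives 88.2 / 118 ≈ 0.747 mm per year.
Specimen B: dividing by 2 growth lines per year: 266 / 2 = 133 years. B's length ≈ 0.747 × 133 = 99.4 mm.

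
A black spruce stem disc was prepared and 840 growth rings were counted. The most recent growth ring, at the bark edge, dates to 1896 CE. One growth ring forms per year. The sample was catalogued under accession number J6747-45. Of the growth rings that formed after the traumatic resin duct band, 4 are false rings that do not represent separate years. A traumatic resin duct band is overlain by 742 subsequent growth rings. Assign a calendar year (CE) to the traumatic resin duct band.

742 growth rings post-date the traumatic resin duct band.
Excluding 4 false growth rings: 742 − 4 = 738.
1896 − 738 = 1158 CE.

1158 CE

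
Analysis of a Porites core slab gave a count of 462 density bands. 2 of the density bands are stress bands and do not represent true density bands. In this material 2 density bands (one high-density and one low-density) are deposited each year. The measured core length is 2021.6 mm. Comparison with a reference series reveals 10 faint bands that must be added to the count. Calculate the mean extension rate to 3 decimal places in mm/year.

8.603 mm/year

True density band count = 462 − 2 + 10 = 470.
Dividing by 2 density bands per year: 470 / 2 = 235 years.
Extension rate ≈ 2021.6 / 235 = 8.603 mm/year.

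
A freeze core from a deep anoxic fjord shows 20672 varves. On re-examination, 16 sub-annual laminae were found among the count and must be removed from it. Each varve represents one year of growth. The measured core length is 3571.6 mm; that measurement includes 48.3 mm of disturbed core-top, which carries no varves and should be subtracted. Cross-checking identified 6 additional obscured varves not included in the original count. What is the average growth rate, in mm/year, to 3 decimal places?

0.171 mm/year

Adjusted count: 20672 − 16 + 6 = 20662 varves.
Removing the 48.3 mm offcut leaves 3571.6 − 48.3 = 3523.3 mm.
Mean rate = 3523.3 mm / 20662 years ≈ 0.171 mm/year.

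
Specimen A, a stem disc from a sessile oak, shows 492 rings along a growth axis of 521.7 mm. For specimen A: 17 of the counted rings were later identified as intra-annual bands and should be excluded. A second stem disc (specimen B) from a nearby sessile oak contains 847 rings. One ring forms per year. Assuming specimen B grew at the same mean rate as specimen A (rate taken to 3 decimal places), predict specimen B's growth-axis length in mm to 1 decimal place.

930.0 mm

Specimen A: correcting the raw count gives 492 − 17 = 475 true rings.
A: Extension rate ≈ 521.7 / 475 = 1.098 mm/yr.
B's length ≈ 1.098 × 847 = 930.0 mm.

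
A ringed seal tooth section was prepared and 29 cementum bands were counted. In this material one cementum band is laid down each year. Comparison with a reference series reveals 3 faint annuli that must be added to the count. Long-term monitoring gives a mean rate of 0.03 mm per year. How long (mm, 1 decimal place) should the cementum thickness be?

1.0 mm

Adjusted count: 29 + 3 = 32 cementum bands.
Length ≈ 0.03 × 32 = 1.0 mm.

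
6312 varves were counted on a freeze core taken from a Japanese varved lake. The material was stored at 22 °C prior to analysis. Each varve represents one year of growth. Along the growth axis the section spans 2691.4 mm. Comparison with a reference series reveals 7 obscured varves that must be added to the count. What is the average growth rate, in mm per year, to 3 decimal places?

Adjusted count: 6312 + 7 = 6319 varves.
2691.4 mm over 6319 years gives 2691.4 / 6319 ≈ 0.426 mm per year.

0.426 mm per year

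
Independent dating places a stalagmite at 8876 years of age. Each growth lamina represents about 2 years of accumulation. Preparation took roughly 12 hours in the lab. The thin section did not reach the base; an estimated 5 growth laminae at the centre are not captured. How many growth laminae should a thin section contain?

4433 growth laminae

At 2 years per growth lamina, 8876 / 2 = 4438 growth laminae are expected.
4438 − 5 missed = 4433 growth laminae expected in the prepared section.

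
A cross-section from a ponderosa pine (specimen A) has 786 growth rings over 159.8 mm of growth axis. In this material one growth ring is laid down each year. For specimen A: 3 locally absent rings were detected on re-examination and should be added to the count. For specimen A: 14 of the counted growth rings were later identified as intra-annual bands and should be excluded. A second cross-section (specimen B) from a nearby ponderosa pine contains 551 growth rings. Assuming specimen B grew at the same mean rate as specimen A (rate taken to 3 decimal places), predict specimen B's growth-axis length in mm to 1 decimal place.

113.5 mm

Specimen A: true growth ring count = 786 − 14 + 3 = 775.
A: Extension rate ≈ 159.8 / 775 = 0.206 mm/yr.
B's length ≈ 0.206 × 551 = 113.5 mm.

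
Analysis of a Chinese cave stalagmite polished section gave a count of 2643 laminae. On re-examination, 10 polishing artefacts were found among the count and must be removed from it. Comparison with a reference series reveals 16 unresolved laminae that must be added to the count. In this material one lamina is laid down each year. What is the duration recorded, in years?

2649 yr

Adjusted count: 2643 − 10 + 16 = 2649 laminae.
One lamina per year makes the duration 2649 years.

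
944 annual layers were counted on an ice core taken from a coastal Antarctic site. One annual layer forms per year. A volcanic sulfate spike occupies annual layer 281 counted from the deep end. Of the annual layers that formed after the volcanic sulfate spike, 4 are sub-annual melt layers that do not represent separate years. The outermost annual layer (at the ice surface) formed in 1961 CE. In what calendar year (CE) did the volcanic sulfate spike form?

1302 CE

Between annual layer 281 and the ice surface there are 944 − 281 = 663 annual layers.
Excluding 4 false annual layers: 663 − 4 = 659.
The annual layer at the ice surface is 1961 CE, so the volcanic sulfate spike dates to 1961 − 659 = 1302 CE.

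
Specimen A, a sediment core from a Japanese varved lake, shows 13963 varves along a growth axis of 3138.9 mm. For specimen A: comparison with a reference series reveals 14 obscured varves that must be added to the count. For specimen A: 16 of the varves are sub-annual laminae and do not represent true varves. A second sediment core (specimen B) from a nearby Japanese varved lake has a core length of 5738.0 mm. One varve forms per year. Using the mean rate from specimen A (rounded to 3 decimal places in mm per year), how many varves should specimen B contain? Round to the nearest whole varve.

Specimen A: correcting the raw count gives 13963 − 16 + 14 = 13961 true varves.
A: Extension rate ≈ 3138.9 / 13961 = 0.225 mm/yr.
Specimen B: 5738.0 mm / 0.225 mm per year = 25502.22 years ≈ 25502 varves.

25502 varves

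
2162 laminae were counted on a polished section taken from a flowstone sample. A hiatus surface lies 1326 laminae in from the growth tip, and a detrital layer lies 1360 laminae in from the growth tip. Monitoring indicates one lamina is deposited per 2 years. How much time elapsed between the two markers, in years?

Separation: 1360 − 1326 = 34 laminae.
Multiplying by 2 years per lamina: 34 × 2 = 68 years.

68 yr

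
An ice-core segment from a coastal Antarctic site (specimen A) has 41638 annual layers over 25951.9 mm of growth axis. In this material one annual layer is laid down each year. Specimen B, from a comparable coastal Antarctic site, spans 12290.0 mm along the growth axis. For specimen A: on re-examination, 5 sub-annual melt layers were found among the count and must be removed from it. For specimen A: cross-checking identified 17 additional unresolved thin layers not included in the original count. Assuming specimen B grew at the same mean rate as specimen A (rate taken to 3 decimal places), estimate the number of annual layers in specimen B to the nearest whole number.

19727 annual layers

Specimen A: correcting the raw count gives 41638 − 5 + 17 = 41650 true annual layers.
A: 25951.9 mm over 41650 years gives 25951.9 / 41650 ≈ 0.623 mm/yr.
Specimen B: 12290.0 mm / 0.623 mm per year = 19727.13 years ≈ 19727 annual layers.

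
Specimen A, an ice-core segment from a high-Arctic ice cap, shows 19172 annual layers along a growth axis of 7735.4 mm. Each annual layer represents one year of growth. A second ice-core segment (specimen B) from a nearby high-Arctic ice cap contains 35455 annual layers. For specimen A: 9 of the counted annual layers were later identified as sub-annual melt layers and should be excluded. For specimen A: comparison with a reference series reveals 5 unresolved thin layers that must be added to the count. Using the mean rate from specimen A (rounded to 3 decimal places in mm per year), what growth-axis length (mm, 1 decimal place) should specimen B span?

Specimen A: correcting the raw count gives 19172 − 9 + 5 = 19168 true annual layers.
A: Mean rate = 7735.4 mm / 19168 years ≈ 0.404 mm/yr.
Length of B = 0.404 × 35455 = 14323.8 mm.

14323.8 mm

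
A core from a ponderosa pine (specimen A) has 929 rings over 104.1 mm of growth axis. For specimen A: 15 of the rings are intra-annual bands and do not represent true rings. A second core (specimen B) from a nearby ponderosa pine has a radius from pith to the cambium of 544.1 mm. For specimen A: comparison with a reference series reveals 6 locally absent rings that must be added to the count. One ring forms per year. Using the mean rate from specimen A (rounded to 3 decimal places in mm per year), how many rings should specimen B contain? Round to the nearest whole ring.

Specimen A: correcting the raw count gives 929 − 15 + 6 = 920 true rings.
A: Extension rate ≈ 104.1 / 920 = 0.113 mm/year.
Specimen B: 544.1 mm / 0.113 mm per year = 4815.04 years ≈ 4815 rings.

4815 rings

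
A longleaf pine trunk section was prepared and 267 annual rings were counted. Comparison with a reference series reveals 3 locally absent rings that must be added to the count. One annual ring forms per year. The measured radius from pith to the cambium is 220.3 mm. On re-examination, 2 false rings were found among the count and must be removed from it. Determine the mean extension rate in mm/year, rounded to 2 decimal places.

Correcting the raw count gives 267 − 2 + 3 = 268 true annual rings.
Extension rate ≈ 220.3 / 268 = 0.82 mm/year.

0.82 mm/year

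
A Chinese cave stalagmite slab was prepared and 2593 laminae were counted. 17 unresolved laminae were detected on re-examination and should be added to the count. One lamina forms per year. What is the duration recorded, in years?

2610 years

True lamina count = 2593 + 17 = 2610.
At one lamina per year, that is 2610 years.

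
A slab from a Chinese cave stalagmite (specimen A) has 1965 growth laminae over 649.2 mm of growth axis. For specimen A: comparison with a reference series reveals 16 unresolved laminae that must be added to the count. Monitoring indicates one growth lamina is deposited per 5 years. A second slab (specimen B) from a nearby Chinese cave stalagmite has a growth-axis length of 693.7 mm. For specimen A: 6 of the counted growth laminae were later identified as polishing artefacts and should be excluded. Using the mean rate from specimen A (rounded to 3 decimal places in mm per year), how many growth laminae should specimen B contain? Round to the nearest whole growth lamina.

2102 growth laminae

Specimen A: adjusted count: 1965 − 6 + 16 = 1975 growth laminae.
Specimen A: at 5 years per growth lamina, 1975 × 5 = 9875 years.
A: Mean rate = 649.2 mm / 9875 years ≈ 0.066 mm/year.
For B, 693.7 / 0.066 = 10510.61 years; at 5 years per growth lamina that is 10510.61 / 5 ≈ 2102 growth laminae.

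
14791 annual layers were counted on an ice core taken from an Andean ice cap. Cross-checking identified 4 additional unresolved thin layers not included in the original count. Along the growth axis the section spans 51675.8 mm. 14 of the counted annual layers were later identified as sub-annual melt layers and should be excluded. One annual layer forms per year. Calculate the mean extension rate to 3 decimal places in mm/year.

Correcting the raw count gives 14791 − 14 + 4 = 14781 true annual layers.
Extension rate ≈ 51675.8 / 14781 = 3.496 mm/year.

3.496 mm/year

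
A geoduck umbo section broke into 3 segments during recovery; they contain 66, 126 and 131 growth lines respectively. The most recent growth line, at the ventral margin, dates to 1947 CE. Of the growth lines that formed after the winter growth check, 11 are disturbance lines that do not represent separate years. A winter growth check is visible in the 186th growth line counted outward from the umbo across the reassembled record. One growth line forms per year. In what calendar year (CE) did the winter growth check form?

1821 CE

Total growth lines = 66 + 126 + 131 = 323.
The winter growth check sits at growth line 186 from the umbo, so 323 − 186 = 137 growth lines formed after it.
137 − 11 false = 126 true growth lines after the winter growth check.
Counting back 126 years from 1947 CE places the winter growth check in 1947 − 126 = 1821 CE.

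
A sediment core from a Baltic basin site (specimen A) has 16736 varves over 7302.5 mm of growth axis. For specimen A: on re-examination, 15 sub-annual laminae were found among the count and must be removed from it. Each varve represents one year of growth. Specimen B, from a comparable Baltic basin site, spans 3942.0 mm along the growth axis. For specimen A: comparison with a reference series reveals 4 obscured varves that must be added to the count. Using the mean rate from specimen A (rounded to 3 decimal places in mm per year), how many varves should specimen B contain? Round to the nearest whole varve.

9021 varves

Specimen A: adjusted count: 16736 − 15 + 4 = 16725 varves.
A: 7302.5 mm over 16725 years gives 7302.5 / 16725 ≈ 0.437 mm/year.
Specimen B: 3942.0 mm / 0.437 mm per year = 9020.59 years ≈ 9021 varves.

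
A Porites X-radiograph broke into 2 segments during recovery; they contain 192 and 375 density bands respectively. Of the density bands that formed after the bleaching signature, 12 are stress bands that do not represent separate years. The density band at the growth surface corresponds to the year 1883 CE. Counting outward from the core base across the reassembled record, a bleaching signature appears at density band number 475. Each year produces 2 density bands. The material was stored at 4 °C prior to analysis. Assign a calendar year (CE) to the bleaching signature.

1843 CE

Total density bands = 192 + 375 = 567.
567 − 475 = 92 density bands lie beyond the bleaching signature toward the growth surface.
92 − 12 false = 80 true density bands after the bleaching signature.
With 2 density bands per year, 80 / 2 = 40 years.
The density band at the growth surface is 1883 CE, so the bleaching signature dates to 1883 − 40 = 1843 CE.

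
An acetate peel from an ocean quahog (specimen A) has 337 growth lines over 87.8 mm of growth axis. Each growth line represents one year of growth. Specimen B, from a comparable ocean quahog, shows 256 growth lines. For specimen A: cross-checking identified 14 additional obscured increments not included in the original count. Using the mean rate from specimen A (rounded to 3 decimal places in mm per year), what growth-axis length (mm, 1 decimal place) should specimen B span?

64.0 mm

Specimen A: adjusted count: 337 + 14 = 351 growth lines.
A: Mean rate = 87.8 mm / 351 years ≈ 0.250 mm/yr.
B's length ≈ 0.250 × 256 = 64.0 mm.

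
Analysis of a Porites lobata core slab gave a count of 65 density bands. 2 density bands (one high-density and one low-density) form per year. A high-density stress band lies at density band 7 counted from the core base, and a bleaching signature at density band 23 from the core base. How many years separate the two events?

The two markers are separated by 23 − 7 = 16 density bands.
With 2 density bands per year, 16 / 2 = 8 years.

8 years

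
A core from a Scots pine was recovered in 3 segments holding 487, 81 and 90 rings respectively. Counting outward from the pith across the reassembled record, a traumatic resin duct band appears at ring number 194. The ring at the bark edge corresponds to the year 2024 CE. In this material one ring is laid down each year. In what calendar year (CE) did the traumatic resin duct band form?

Total rings = 487 + 81 + 90 = 658.
Between ring 194 and the bark edge there are 658 − 194 = 464 rings.
2024 − 464 = 1560 CE.

1560 CE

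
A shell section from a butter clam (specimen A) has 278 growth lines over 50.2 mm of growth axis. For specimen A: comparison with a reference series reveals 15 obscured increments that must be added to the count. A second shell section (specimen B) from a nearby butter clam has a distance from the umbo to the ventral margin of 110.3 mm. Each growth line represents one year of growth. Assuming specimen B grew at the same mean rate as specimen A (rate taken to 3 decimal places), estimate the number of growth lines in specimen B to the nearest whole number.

Specimen A: after corrections the count is 278 + 15 = 293 growth lines.
A: 50.2 mm over 293 years gives 50.2 / 293 ≈ 0.171 mm/yr.
Specimen B: 110.3 mm / 0.171 mm per year = 645.03 years ≈ 645 growth lines.

645 growth lines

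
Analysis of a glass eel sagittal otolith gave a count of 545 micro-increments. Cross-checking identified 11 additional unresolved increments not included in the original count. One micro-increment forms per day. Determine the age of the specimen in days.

Adjusted count: 545 + 11 = 556 micro-increments.
At one micro-increment per day, that is 556 days.

556 d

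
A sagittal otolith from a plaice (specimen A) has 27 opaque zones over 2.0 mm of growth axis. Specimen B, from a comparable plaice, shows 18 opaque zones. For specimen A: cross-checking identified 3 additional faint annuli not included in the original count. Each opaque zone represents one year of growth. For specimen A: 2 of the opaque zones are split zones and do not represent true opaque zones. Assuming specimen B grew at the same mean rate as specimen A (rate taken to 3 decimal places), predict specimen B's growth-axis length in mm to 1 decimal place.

1.3 mm

Specimen A: true opaque zone count = 27 − 2 + 3 = 28.
A: 2.0 mm over 28 years gives 2.0 / 28 ≈ 0.071 mm per year.
B's length ≈ 0.071 × 18 = 1.3 mm.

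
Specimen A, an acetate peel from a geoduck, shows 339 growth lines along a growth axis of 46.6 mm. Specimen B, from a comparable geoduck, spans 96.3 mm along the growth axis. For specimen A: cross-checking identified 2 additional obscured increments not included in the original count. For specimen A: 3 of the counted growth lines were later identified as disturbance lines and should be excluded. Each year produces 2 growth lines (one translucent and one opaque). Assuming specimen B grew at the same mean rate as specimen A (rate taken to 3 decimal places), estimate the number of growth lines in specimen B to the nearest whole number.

698 growth lines

Specimen A: after corrections the count is 339 − 3 + 2 = 338 growth lines.
Specimen A: dividing by 2 growth lines per year: 338 / 2 = 169 years.
A: Mean rate = 46.6 mm / 169 years ≈ 0.276 mm/yr.
Specimen B: 96.3 mm / 0.276 mm per year = 348.91 years; at 2 growth lines per year that is 348.91 × 2 ≈ 698 growth lines.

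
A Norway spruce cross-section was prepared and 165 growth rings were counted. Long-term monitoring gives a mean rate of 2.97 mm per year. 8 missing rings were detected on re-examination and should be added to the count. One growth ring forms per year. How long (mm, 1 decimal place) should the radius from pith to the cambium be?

513.8 mm

After corrections the count is 165 + 8 = 173 growth rings.
Length ≈ 2.97 × 173 = 513.8 mm.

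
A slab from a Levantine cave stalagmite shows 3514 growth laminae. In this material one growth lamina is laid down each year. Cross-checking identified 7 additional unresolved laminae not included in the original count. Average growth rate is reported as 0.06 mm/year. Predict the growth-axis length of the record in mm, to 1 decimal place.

211.3 mm

True growth lamina count = 3514 + 7 = 3521.
Length ≈ 0.06 × 3521 = 211.3 mm.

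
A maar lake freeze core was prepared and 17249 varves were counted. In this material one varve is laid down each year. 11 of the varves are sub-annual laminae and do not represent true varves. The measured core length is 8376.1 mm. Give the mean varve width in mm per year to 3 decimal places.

0.486 mm per year

Correcting the raw count gives 17249 − 11 = 17238 true varves.
Extension rate ≈ 8376.1 / 17238 = 0.486 mm per year.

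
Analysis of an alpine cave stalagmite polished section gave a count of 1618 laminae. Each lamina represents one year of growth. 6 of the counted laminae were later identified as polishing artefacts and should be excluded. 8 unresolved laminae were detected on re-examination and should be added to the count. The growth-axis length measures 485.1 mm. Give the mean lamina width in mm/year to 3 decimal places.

Adjusted count: 1618 − 6 + 8 = 1620 laminae.
Extension rate ≈ 485.1 / 1620 = 0.299 mm/year.

0.299 mm/year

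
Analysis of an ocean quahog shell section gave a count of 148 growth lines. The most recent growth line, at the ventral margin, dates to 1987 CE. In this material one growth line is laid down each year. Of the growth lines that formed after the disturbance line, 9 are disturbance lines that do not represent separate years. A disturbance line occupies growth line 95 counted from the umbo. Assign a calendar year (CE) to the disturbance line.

1943 CE

The disturbance line sits at growth line 95 from the umbo, so 148 − 95 = 53 growth lines formed after it.
Removing the 9 false growth lines leaves 53 − 9 = 44 true growth lines beyond the disturbance line.
1987 − 44 = 1943 CE.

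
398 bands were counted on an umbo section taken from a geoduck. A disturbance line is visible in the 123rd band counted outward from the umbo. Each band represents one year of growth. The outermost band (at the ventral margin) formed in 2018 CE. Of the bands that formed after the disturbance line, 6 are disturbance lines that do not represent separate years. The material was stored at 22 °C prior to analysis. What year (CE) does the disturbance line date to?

1749 CE

398 − 123 = 275 bands lie beyond the disturbance line toward the ventral margin.
Excluding 6 false bands: 275 − 6 = 269.
2018 − 269 = 1749 CE.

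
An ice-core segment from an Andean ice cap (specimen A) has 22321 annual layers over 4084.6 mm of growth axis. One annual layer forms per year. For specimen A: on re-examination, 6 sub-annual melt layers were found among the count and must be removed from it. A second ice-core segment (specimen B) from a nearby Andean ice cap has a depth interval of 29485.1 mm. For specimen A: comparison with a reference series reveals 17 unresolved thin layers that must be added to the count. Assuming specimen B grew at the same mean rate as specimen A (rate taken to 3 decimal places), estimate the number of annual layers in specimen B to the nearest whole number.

Specimen A: correcting the raw count gives 22321 − 6 + 17 = 22332 true annual layers.
A: Mean rate = 4084.6 mm / 22332 years ≈ 0.183 mm/yr.
For B, 29485.1 / 0.183 = 161120.77 years ≈ 161121 annual layers.

161121 annual layers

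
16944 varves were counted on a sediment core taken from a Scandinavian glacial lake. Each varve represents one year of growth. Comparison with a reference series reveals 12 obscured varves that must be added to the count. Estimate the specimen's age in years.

16956 years

Adjusted count: 16944 + 12 = 16956 varves.
At one varve per year, that is 16956 years.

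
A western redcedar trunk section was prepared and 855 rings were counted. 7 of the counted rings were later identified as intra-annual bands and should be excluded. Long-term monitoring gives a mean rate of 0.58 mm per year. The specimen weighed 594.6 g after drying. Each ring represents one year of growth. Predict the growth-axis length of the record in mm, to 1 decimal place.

491.8 mm

True ring count = 855 − 7 = 848.
848 years at 0.58 mm/year gives 0.58 × 848 = 491.8 mm.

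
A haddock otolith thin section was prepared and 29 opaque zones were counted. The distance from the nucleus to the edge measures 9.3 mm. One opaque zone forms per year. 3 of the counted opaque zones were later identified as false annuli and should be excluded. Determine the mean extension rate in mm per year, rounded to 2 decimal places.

True opaque zone count = 29 − 3 = 26.
Mean rate = 9.3 mm / 26 years ≈ 0.36 mm per year.

0.36 mm per year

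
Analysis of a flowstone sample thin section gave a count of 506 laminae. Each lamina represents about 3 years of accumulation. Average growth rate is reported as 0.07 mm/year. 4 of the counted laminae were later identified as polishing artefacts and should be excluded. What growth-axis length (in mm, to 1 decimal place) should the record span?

105.4 mm

True lamina count = 506 − 4 = 502.
502 laminae at 3 years each span 502 × 3 = 1506 years.
Length ≈ 0.07 × 1506 = 105.4 mm.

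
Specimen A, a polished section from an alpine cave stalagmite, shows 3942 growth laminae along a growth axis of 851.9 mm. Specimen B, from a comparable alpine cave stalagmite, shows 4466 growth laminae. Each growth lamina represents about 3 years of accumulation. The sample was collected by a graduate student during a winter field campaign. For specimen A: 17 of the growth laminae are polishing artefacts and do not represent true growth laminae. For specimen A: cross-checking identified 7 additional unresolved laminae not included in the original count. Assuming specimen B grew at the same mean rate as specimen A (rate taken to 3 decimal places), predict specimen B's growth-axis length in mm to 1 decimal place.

964.7 mm

Specimen A: adjusted count: 3942 − 17 + 7 = 3932 growth laminae.
Specimen A: at 3 years per growth lamina, 3932 × 3 = 11796 years.
A: Mean rate = 851.9 mm / 11796 years ≈ 0.072 mm/year.
Specimen B: multiplying by 3 years per growth lamina: 4466 × 3 = 13398 years. For B, 0.072 mm/year × 13398 years = 964.7 mm.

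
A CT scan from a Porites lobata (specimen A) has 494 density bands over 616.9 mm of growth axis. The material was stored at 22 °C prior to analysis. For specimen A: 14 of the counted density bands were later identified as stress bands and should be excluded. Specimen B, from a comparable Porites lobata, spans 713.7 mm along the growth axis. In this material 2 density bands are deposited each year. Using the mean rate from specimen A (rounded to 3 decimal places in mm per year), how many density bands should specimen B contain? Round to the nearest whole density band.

Specimen A: after corrections the count is 494 − 14 = 480 density bands.
Specimen A: dividing by 2 density bands per year: 480 / 2 = 240 years.
A: Mean rate = 616.9 mm / 240 years ≈ 2.570 mm/yr.
Specimen B: 713.7 mm / 2.570 mm per year = 277.70 years; at 2 density bands per year that is 277.70 × 2 ≈ 555 density bands.

555 density bands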